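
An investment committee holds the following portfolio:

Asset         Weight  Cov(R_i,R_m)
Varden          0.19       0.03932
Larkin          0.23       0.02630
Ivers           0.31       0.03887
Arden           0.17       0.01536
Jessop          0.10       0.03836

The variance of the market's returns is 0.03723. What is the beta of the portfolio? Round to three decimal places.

β_Varden = 0.03932 / 0.03723 = 1.0561
β_Larkin = 0.02630 / 0.03723 = 0.7064
β_Ivers = 0.03887 / 0.03723 = 1.0441
β_Arden = 0.01536 / 0.03723 = 0.4126
β_Jessop = 0.03836 / 0.03723 = 1.0304
β_P = Σ w_i β_i = 0.19×1.0561 + 0.23×0.7064 + 0.31×1.0441 + 0.17×0.4126 + 0.10×1.0304 = 0.8600

0.860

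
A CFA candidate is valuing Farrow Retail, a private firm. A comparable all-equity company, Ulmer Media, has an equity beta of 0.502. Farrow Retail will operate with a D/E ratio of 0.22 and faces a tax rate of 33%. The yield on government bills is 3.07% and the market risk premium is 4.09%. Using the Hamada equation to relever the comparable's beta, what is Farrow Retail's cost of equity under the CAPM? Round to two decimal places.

5.43%

β_L = β_U × [1 + (1 − t)(D/E)] = 0.502 × [1 + (1 − 0.33) × 0.22]
    = 0.502 × [1 + 0.67 × 0.22] = 0.502 × 1.1474 = 0.5760
E(R) = R_f + β_L × MRP = 3.07% + 0.5760 × 4.09% = 5.43%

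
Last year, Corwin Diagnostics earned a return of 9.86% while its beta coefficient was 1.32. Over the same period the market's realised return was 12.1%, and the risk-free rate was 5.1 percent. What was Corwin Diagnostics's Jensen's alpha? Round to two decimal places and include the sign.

Market excess return = 12.1% − 5.1% = 7.00%
CAPM benchmark = R_f + β(R_m − R_f) = 5.1% + 1.32 × 7.0% = 14.3400%
α = actual − benchmark = 9.86% − 14.3400% = -4.48%

-4.48%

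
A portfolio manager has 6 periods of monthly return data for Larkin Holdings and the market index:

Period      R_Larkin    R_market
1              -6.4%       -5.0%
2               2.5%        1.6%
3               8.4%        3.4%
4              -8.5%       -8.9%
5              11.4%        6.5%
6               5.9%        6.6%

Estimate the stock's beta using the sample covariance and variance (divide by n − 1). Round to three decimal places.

Mean R_i = (-6.4 + 2.5 + 8.4 − 8.5 + 11.4 + 5.9) / 6 = 2.2167%
Mean R_m = (-5.0 + 1.6 + 3.4 − 8.9 + 6.5 + 6.6) / 6 = 0.7000%
Σ(R_i − R̄_i)(R_m − R̄_m) = 243.9400  ⇒  Cov = 243.9400 / 5 = 48.7880
Σ(R_m − R̄_m)² = 201.2000  ⇒  Var(R_m) = 201.2000 / 5 = 40.2400
β = Cov / Var(R_m) = 48.7880 / 40.2400 = 1.2124

1.212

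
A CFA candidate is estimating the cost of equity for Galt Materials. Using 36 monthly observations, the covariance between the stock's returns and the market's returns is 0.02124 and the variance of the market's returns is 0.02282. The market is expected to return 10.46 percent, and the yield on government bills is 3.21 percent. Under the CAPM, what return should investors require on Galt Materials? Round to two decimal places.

β = Cov(R_i, R_m) / Var(R_m) = 0.02124 / 0.02282 = 0.9308
MRP = 10.46% − 3.21% = 7.25%
E(R) = R_f + β × MRP = 3.21% + 0.9308 × 7.25% = 9.96%

9.96%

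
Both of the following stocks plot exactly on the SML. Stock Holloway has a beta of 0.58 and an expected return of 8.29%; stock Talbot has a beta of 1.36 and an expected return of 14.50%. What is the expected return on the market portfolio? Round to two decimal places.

11.63%

Both satisfy E(R) = R_f + β·MRP, so the slope of the SML is
MRP = (14.50% − 8.29%) / (1.36 − 0.58) = 6.21% / 0.78 = 7.9615%
R_f = E(R_Holloway) − β_Holloway·MRP = 8.29% − 0.58 × 7.9615% = 3.6723%
E(R_m) = R_f + MRP = 3.6723% + 7.9615% = 11.63%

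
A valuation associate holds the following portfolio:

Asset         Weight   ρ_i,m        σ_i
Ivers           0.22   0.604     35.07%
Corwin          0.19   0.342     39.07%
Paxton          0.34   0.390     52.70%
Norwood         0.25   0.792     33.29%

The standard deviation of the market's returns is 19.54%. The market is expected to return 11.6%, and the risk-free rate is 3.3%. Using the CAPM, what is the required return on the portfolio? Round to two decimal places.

β_Ivers = 0.604 × 35.07% / 19.54% = 1.0840
β_Corwin = 0.342 × 39.07% / 19.54% = 0.6838
β_Paxton = 0.390 × 52.70% / 19.54% = 1.0518
β_Norwood = 0.792 × 33.29% / 19.54% = 1.3493
β_P = Σ w_i β_i = 0.22×1.0840 + 0.19×0.6838 + 0.34×1.0518 + 0.25×1.3493 = 1.0633
MRP = 11.6% − 3.3% = 8.30%
E(R_P) = R_f + β_P × MRP = 3.3% + 1.0633 × 8.3% = 12.13%

12.13%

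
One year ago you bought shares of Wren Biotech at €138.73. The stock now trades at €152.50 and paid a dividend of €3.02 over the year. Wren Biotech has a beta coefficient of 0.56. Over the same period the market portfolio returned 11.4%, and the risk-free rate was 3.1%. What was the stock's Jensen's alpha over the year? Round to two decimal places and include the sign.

+4.35%

Realised HPR = (P1 + D1 − P0) / P0 = (152.50 + 3.02 − 138.73) / 138.73 = 16.79 / 138.73 = 12.1026%
MRP = 11.4% − 3.1% = 8.30%
CAPM required = R_f + β·MRP = 3.1% + 0.56 × 8.3% = 7.7480%
α = realised − required = 12.1026% − 7.7480% = +4.35%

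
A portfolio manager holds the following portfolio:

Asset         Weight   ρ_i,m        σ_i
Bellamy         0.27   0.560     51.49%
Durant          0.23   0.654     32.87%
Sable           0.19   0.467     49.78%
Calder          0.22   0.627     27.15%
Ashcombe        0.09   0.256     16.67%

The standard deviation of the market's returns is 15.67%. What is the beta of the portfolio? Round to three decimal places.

1.358

β_Bellamy = 0.560 × 51.49% / 15.67% = 1.8401
β_Durant = 0.654 × 32.87% / 15.67% = 1.3719
β_Sable = 0.467 × 49.78% / 15.67% = 1.4836
β_Calder = 0.627 × 27.15% / 15.67% = 1.0863
β_Ashcombe = 0.256 × 16.67% / 15.67% = 0.2723
β_P = Σ w_i β_i = 0.27×1.8401 + 0.23×1.3719 + 0.19×1.4836 + 0.22×1.0863 + 0.09×0.2723 = 1.3577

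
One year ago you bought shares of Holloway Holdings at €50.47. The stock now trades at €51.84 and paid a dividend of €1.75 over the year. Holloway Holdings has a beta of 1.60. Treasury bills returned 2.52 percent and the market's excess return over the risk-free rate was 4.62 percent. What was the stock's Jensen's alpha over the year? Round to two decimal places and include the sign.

Realised HPR = (P1 + D1 − P0) / P0 = (51.84 + 1.75 − 50.47) / 50.47 = 3.12 / 50.47 = 6.1819%
CAPM required = R_f + β·MRP = 2.52% + 1.60 × 4.62% = 9.9120%
α = realised − required = 6.1819% − 9.9120% = -3.73%

-3.73%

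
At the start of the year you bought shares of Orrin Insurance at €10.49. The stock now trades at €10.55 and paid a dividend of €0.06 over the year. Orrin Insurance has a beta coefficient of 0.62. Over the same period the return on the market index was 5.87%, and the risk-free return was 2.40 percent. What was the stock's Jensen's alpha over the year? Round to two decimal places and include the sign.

-3.41%

Realised HPR = (P1 + D1 − P0) / P0 = (10.55 + 0.06 − 10.49) / 10.49 = 0.12 / 10.49 = 1.1439%
MRP = 5.87% − 2.40% = 3.47%
CAPM required = R_f + β·MRP = 2.40% + 0.62 × 3.47% = 4.5514%
α = realised − required = 1.1439% − 4.5514% = -3.41%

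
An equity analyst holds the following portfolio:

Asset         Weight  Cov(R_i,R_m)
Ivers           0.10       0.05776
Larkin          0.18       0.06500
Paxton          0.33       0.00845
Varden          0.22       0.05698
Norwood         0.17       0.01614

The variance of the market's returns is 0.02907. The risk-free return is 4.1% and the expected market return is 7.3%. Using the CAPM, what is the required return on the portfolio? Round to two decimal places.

β_Ivers = 0.05776 / 0.02907 = 1.9869
β_Larkin = 0.06500 / 0.02907 = 2.2360
β_Paxton = 0.00845 / 0.02907 = 0.2907
β_Varden = 0.05698 / 0.02907 = 1.9601
β_Norwood = 0.01614 / 0.02907 = 0.5552
β_P = Σ w_i β_i = 0.10×1.9869 + 0.18×2.2360 + 0.33×0.2907 + 0.22×1.9601 + 0.17×0.5552 = 1.2227
MRP = 7.3% − 4.1% = 3.20%
E(R_P) = R_f + β_P × MRP = 4.1% + 1.2227 × 3.2% = 8.01%

8.01%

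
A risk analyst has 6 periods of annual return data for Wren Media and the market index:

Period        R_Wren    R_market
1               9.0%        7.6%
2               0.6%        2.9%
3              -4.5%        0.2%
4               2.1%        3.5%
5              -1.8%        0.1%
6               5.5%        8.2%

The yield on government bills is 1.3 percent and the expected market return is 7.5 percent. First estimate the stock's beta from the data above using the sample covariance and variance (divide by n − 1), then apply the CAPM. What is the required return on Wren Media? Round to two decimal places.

9.45%

Mean R_i = (9.0 + 0.6 − 4.5 + 2.1 − 1.8 + 5.5) / 6 = 1.8167%
Mean R_m = (7.6 + 2.9 + 0.2 + 3.5 + 0.1 + 8.2) / 6 = 3.7500%
Σ(R_i − R̄_i)(R_m − R̄_m) = 80.6350  ⇒  Cov = 80.6350 / 5 = 16.1270
Σ(R_m − R̄_m)² = 61.3350  ⇒  Var(R_m) = 61.3350 / 5 = 12.2670
β = Cov / Var(R_m) = 16.1270 / 12.2670 = 1.3147
MRP = 7.5% − 1.3% = 6.20%
E(R) = R_f + β × MRP = 1.3% + 1.3147 × 6.2% = 9.45%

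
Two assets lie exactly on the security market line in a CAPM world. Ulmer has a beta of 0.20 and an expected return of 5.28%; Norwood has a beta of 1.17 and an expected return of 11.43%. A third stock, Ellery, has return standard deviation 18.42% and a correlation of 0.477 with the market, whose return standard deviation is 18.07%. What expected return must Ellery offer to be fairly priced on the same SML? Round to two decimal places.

7.09%

MRP = (11.43% − 5.28%) / (1.17 − 0.20) = 6.3402%
R_f = 5.28% − 0.20 × 6.3402% = 4.0120%
β_Ellery = ρ·σ_i/σ_m = 0.477 × 18.42 / 18.07 = 0.4862
E(R_Ellery) = R_f + β × MRP = 4.0120% + 0.4862 × 6.3402% = 7.09%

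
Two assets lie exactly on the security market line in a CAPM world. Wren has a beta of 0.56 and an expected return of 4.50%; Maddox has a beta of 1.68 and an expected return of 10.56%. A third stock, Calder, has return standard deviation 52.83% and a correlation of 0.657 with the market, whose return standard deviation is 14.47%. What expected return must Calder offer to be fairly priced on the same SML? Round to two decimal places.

MRP = (10.56% − 4.50%) / (1.68 − 0.56) = 5.4107%
R_f = 4.50% − 0.56 × 5.4107% = 1.4700%
β_Calder = ρ·σ_i/σ_m = 0.657 × 52.83 / 14.47 = 2.3987
E(R_Calder) = R_f + β × MRP = 1.4700% + 2.3987 × 5.4107% = 14.45%

14.45%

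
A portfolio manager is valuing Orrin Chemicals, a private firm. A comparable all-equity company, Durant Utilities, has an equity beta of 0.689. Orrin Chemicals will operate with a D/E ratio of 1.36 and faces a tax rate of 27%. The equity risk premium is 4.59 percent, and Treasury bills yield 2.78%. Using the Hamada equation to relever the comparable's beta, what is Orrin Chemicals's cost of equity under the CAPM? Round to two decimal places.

9.08%

β_L = β_U × [1 + (1 − t)(D/E)] = 0.689 × [1 + (1 − 0.27) × 1.36]
    = 0.689 × [1 + 0.73 × 1.36] = 0.689 × 1.9928 = 1.3730
E(R) = R_f + β_L × MRP = 2.78% + 1.3730 × 4.59% = 9.08%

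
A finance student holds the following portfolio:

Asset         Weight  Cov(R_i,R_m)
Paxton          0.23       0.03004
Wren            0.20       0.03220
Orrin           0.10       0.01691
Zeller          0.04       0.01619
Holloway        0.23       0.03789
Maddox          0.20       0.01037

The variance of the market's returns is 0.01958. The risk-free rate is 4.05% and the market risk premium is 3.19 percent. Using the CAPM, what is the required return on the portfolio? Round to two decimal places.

8.36%

β_Paxton = 0.03004 / 0.01958 = 1.5342
β_Wren = 0.03220 / 0.01958 = 1.6445
β_Orrin = 0.01691 / 0.01958 = 0.8636
β_Zeller = 0.01619 / 0.01958 = 0.8269
β_Holloway = 0.03789 / 0.01958 = 1.9351
β_Maddox = 0.01037 / 0.01958 = 0.5296
β_P = Σ w_i β_i = 0.23×1.5342 + 0.20×1.6445 + 0.10×0.8636 + 0.04×0.8269 + 0.23×1.9351 + 0.20×0.5296 = 1.3522
E(R_P) = R_f + β_P × MRP = 4.05% + 1.3522 × 3.19% = 8.36%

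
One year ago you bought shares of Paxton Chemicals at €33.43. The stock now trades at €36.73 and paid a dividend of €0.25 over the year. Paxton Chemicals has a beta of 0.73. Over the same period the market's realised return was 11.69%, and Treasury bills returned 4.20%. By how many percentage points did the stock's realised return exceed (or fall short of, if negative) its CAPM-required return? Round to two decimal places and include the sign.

+0.95%

Realised HPR = (P1 + D1 − P0) / P0 = (36.73 + 0.25 − 33.43) / 33.43 = 3.55 / 33.43 = 10.6192%
MRP = 11.69% − 4.20% = 7.49%
CAPM required = R_f + β·MRP = 4.20% + 0.73 × 7.49% = 9.6677%
α = realised − required = 10.6192% − 9.6677% = +0.95%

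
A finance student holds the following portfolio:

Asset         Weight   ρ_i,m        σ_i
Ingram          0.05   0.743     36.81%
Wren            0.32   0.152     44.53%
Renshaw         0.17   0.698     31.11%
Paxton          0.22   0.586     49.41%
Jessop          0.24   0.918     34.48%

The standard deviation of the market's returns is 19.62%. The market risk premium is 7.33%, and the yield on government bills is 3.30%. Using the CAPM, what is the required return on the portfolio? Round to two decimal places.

11.22%

β_Ingram = 0.743 × 36.81% / 19.62% = 1.3940
β_Wren = 0.152 × 44.53% / 19.62% = 0.3450
β_Renshaw = 0.698 × 31.11% / 19.62% = 1.1068
β_Paxton = 0.586 × 49.41% / 19.62% = 1.4758
β_Jessop = 0.918 × 34.48% / 19.62% = 1.6133
β_P = Σ w_i β_i = 0.05×1.3940 + 0.32×0.3450 + 0.17×1.1068 + 0.22×1.4758 + 0.24×1.6133 = 1.0801
E(R_P) = R_f + β_P × MRP = 3.30% + 1.0801 × 7.33% = 11.22%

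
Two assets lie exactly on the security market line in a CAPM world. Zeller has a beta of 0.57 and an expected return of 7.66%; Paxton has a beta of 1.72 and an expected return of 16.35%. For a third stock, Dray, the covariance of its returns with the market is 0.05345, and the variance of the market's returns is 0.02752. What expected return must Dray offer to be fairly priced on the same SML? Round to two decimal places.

MRP = (16.35% − 7.66%) / (1.72 − 0.57) = 7.5565%
R_f = 7.66% − 0.57 × 7.5565% = 3.3528%
β_Dray = Cov / Var(R_m) = 0.05345 / 0.02752 = 1.9422
E(R_Dray) = R_f + β × MRP = 3.3528% + 1.9422 × 7.5565% = 18.03%

18.03%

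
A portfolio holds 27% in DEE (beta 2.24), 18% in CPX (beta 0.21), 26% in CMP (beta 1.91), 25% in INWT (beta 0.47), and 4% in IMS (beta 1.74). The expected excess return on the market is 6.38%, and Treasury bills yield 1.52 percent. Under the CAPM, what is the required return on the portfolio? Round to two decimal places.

β_P = Σ w_i β_i = 0.27×2.24 + 0.18×0.21 + 0.26×1.91 + 0.25×0.47 + 0.04×1.74 = 1.3263
E(R_P) = R_f + β_P × MRP = 1.52% + 1.3263 × 6.38% = 9.98%

9.98%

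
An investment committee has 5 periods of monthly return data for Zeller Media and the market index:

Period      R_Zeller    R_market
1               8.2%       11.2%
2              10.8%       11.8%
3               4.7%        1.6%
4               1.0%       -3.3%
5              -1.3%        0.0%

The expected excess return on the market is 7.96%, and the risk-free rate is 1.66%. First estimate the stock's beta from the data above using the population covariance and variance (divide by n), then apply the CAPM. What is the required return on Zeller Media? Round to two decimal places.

Mean R_i = (8.2 + 10.8 + 4.7 + 1.0 − 1.3) / 5 = 4.6800%
Mean R_m = (11.2 + 11.8 + 1.6 − 3.3 + 0.0) / 5 = 4.2600%
Σ(R_i − R̄_i)(R_m − R̄_m) = 123.8160  ⇒  Cov = 123.8160 / 5 = 24.7632
Σ(R_m − R̄_m)² = 187.3920  ⇒  Var(R_m) = 187.3920 / 5 = 37.4784
β = Cov / Var(R_m) = 24.7632 / 37.4784 = 0.6607
E(R) = R_f + β × MRP = 1.66% + 0.6607 × 7.96% = 6.92%

6.92%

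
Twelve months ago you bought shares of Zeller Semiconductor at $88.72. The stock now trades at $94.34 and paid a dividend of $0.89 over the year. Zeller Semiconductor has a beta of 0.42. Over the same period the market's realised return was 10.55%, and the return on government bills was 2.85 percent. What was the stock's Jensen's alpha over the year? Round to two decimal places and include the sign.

+1.25%

Realised HPR = (P1 + D1 − P0) / P0 = (94.34 + 0.89 − 88.72) / 88.72 = 6.51 / 88.72 = 7.3377%
MRP = 10.55% − 2.85% = 7.70%
CAPM required = R_f + β·MRP = 2.85% + 0.42 × 7.70% = 6.0840%
α = realised − required = 7.3377% − 6.0840% = +1.25%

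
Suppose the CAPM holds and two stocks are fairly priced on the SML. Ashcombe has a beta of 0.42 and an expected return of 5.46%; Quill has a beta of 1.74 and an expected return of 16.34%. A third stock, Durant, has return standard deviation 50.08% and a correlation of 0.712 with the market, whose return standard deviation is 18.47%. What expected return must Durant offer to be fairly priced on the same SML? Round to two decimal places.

MRP = (16.34% − 5.46%) / (1.74 − 0.42) = 8.2424%
R_f = 5.46% − 0.42 × 8.2424% = 1.9982%
β_Durant = ρ·σ_i/σ_m = 0.712 × 50.08 / 18.47 = 1.9305
E(R_Durant) = R_f + β × MRP = 1.9982% + 1.9305 × 8.2424% = 17.91%

17.91%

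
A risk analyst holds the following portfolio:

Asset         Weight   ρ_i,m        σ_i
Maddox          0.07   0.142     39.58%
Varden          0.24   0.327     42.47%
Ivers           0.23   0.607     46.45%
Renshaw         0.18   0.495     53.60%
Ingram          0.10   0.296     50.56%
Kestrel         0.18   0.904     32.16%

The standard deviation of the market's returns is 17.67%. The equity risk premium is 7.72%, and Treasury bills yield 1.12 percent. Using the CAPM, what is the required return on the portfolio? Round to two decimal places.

10.61%

β_Maddox = 0.142 × 39.58% / 17.67% = 0.3181
β_Varden = 0.327 × 42.47% / 17.67% = 0.7859
β_Ivers = 0.607 × 46.45% / 17.67% = 1.5957
β_Renshaw = 0.495 × 53.60% / 17.67% = 1.5015
β_Ingram = 0.296 × 50.56% / 17.67% = 0.8470
β_Kestrel = 0.904 × 32.16% / 17.67% = 1.6453
β_P = Σ w_i β_i = 0.07×0.3181 + 0.24×0.7859 + 0.23×1.5957 + 0.18×1.5015 + 0.10×0.8470 + 0.18×1.6453 = 1.2290
E(R_P) = R_f + β_P × MRP = 1.12% + 1.2290 × 7.72% = 10.61%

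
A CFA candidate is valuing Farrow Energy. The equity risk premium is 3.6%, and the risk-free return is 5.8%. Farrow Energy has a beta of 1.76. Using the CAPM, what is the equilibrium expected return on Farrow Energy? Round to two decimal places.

E(R) = R_f + β × MRP = 5.8% + 1.76 × 3.6% = 12.14%

12.14%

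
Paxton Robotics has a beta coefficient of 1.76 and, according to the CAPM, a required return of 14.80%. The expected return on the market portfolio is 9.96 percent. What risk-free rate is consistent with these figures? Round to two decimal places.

3.59%

E(R) = R_f + β(E(R_m) − R_f) = R_f(1 − β) + β·E(R_m)
14.80% = R_f × (1 − 1.76) + 1.76 × 9.96%
14.80% = R_f × -0.76 + 17.5296%
R_f = (14.80% − 17.5296%) / -0.76 = 3.59%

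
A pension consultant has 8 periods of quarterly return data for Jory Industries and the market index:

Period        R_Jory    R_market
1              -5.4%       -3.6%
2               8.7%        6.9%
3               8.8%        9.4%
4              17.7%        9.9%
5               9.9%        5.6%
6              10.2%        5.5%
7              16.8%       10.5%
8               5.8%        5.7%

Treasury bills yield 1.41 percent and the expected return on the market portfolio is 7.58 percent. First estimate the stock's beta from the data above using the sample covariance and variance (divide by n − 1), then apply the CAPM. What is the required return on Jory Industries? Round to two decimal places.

10.50%

Mean R_i = (-5.4 + 8.7 + 8.8 + 17.7 + 9.9 + 10.2 + 16.8 + 5.8) / 8 = 9.0625%
Mean R_m = (-3.6 + 6.9 + 9.4 + 9.9 + 5.6 + 5.5 + 10.5 + 5.7) / 8 = 6.2375%
Σ(R_i − R̄_i)(R_m − R̄_m) = 206.2013  ⇒  Cov = 206.2013 / 7 = 29.4573
Σ(R_m − R̄_m)² = 140.0388  ⇒  Var(R_m) = 140.0388 / 7 = 20.0055
β = Cov / Var(R_m) = 29.4573 / 20.0055 = 1.4725
MRP = 7.58% − 1.41% = 6.17%
E(R) = R_f + β × MRP = 1.41% + 1.4725 × 6.17% = 10.50%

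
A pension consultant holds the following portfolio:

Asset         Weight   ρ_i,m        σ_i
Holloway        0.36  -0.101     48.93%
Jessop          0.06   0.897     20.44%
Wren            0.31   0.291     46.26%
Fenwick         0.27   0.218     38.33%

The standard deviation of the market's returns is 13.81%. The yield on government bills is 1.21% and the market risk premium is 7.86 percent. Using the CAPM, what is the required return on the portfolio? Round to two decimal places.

4.48%

β_Holloway = -0.101 × 48.93% / 13.81% = -0.3579
β_Jessop = 0.897 × 20.44% / 13.81% = 1.3276
β_Wren = 0.291 × 46.26% / 13.81% = 0.9748
β_Fenwick = 0.218 × 38.33% / 13.81% = 0.6051
β_P = Σ w_i β_i = 0.36×-0.3579 + 0.06×1.3276 + 0.31×0.9748 + 0.27×0.6051 = 0.4164
E(R_P) = R_f + β_P × MRP = 1.21% + 0.4164 × 7.86% = 4.48%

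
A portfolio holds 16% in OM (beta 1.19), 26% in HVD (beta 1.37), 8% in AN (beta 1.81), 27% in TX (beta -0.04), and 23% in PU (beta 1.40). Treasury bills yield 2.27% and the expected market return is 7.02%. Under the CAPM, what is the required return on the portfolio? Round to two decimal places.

7.03%

β_P = Σ w_i β_i = 0.16×1.19 + 0.26×1.37 + 0.08×1.81 + 0.27×-0.04 + 0.23×1.40 = 1.0026
MRP = 7.02% − 2.27% = 4.75%
E(R_P) = R_f + β_P × MRP = 2.27% + 1.0026 × 4.75% = 7.03%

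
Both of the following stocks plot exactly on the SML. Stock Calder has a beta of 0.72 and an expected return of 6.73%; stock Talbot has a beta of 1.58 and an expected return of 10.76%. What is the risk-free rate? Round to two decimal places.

3.36%

Both satisfy E(R) = R_f + β·MRP, so the slope of the SML is
MRP = (10.76% − 6.73%) / (1.58 − 0.72) = 4.03% / 0.86 = 4.6860%
R_f = E(R_Calder) − β_Calder·MRP = 6.73% − 0.72 × 4.6860% = 3.3561%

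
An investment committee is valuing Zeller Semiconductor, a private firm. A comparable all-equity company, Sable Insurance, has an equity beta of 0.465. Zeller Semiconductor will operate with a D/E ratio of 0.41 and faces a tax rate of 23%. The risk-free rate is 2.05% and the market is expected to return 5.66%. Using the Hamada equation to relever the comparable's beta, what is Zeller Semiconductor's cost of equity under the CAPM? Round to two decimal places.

β_L = β_U × [1 + (1 − t)(D/E)] = 0.465 × [1 + (1 − 0.23) × 0.41]
    = 0.465 × [1 + 0.77 × 0.41] = 0.465 × 1.3157 = 0.6118
MRP = 5.66% − 2.05% = 3.61%
E(R) = R_f + β_L × MRP = 2.05% + 0.6118 × 3.61% = 4.26%

4.26%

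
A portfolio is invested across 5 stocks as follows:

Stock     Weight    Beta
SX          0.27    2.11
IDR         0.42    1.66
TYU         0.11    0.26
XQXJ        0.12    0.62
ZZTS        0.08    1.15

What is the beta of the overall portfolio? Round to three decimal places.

β_P = Σ w_i β_i = 0.27×2.11 + 0.42×1.66 + 0.11×0.26 + 0.12×0.62 + 0.08×1.15 = 1.4619

1.462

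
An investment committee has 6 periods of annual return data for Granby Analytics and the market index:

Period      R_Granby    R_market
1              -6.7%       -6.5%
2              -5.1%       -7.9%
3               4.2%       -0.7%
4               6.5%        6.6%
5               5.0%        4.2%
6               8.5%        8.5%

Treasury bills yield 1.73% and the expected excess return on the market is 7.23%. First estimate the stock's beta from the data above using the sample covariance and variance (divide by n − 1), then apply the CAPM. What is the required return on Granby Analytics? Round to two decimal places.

8.12%

Mean R_i = (-6.7 − 5.1 + 4.2 + 6.5 + 5.0 + 8.5) / 6 = 2.0667%
Mean R_m = (-6.5 − 7.9 − 0.7 + 6.6 + 4.2 + 8.5) / 6 = 0.7000%
Σ(R_i − R̄_i)(R_m − R̄_m) = 208.3700  ⇒  Cov = 208.3700 / 5 = 41.6740
Σ(R_m − R̄_m)² = 235.6600  ⇒  Var(R_m) = 235.6600 / 5 = 47.1320
β = Cov / Var(R_m) = 41.6740 / 47.1320 = 0.8842
E(R) = R_f + β × MRP = 1.73% + 0.8842 × 7.23% = 8.12%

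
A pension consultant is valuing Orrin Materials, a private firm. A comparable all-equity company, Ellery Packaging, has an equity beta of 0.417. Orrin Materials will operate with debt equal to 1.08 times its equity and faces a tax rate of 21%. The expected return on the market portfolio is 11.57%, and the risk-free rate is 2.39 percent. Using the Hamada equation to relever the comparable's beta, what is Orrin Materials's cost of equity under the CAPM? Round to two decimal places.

β_L = β_U × [1 + (1 − t)(D/E)] = 0.417 × [1 + (1 − 0.21) × 1.08]
    = 0.417 × [1 + 0.79 × 1.08] = 0.417 × 1.8532 = 0.7728
MRP = 11.57% − 2.39% = 9.18%
E(R) = R_f + β_L × MRP = 2.39% + 0.7728 × 9.18% = 9.48%

9.48%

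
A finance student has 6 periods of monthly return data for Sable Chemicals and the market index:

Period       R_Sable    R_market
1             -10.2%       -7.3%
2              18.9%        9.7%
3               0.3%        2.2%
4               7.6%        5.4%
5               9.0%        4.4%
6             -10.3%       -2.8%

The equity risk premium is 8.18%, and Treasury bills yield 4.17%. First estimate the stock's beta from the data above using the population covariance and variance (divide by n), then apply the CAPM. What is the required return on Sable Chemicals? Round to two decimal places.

Mean R_i = (-10.2 + 18.9 + 0.3 + 7.6 + 9.0 − 10.3) / 6 = 2.5500%
Mean R_m = (-7.3 + 9.7 + 2.2 + 5.4 + 4.4 − 2.8) / 6 = 1.9333%
Σ(R_i − R̄_i)(R_m − R̄_m) = 338.3500  ⇒  Cov = 338.3500 / 6 = 56.3917
Σ(R_m − R̄_m)² = 186.1533  ⇒  Var(R_m) = 186.1533 / 6 = 31.0256
β = Cov / Var(R_m) = 56.3917 / 31.0256 = 1.8176
E(R) = R_f + β × MRP = 4.17% + 1.8176 × 8.18% = 19.04%

19.04%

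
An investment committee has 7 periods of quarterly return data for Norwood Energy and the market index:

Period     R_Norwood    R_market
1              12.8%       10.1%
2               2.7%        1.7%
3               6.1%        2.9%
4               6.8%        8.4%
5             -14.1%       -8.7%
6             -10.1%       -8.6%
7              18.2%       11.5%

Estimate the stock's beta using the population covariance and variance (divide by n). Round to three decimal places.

Mean R_i = (12.8 + 2.7 + 6.1 + 6.8 − 14.1 − 10.1 + 18.2) / 7 = 3.2000%
Mean R_m = (10.1 + 1.7 + 2.9 + 8.4 − 8.7 − 8.6 + 11.5) / 7 = 2.4714%
Σ(R_i − R̄_i)(R_m − R̄_m) = 572.1500  ⇒  Cov = 572.1500 / 7 = 81.7357
Σ(R_m − R̄_m)² = 423.0143  ⇒  Var(R_m) = 423.0143 / 7 = 60.4306
β = Cov / Var(R_m) = 81.7357 / 60.4306 = 1.3526

1.353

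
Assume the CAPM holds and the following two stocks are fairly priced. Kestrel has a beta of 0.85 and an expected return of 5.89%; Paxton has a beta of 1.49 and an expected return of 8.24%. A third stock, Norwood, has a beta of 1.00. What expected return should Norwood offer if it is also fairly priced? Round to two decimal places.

6.44%

MRP (SML slope) = (8.24% − 5.89%) / (1.49 − 0.85) = 2.35% / 0.64 = 3.6719%
R_f (intercept) = 5.89% − 0.85 × 3.6719% = 2.7689%
E(R_Norwood) = R_f + β × MRP = 2.7689% + 1.00 × 3.6719% = 6.44%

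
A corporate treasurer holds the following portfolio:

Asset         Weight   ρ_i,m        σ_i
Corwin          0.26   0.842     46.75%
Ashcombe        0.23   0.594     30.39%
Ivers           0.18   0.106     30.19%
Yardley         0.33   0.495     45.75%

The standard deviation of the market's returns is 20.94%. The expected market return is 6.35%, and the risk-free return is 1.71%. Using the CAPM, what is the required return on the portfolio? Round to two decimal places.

β_Corwin = 0.842 × 46.75% / 20.94% = 1.8798
β_Ashcombe = 0.594 × 30.39% / 20.94% = 0.8621
β_Ivers = 0.106 × 30.19% / 20.94% = 0.1528
β_Yardley = 0.495 × 45.75% / 20.94% = 1.0815
β_P = Σ w_i β_i = 0.26×1.8798 + 0.23×0.8621 + 0.18×0.1528 + 0.33×1.0815 = 1.0714
MRP = 6.35% − 1.71% = 4.64%
E(R_P) = R_f + β_P × MRP = 1.71% + 1.0714 × 4.64% = 6.68%

6.68%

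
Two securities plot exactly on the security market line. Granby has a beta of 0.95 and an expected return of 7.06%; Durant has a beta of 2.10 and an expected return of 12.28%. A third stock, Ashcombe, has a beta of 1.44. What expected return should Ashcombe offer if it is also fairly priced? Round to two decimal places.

9.28%

MRP (SML slope) = (12.28% − 7.06%) / (2.10 − 0.95) = 5.22% / 1.15 = 4.5391%
R_f (intercept) = 7.06% − 0.95 × 4.5391% = 2.7479%
E(R_Ashcombe) = R_f + β × MRP = 2.7479% + 1.44 × 4.5391% = 9.28%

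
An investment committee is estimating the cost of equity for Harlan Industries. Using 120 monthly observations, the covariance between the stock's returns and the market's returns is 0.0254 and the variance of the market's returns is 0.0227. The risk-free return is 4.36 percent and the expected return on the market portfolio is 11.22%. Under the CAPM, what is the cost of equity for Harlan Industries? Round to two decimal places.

β = Cov(R_i, R_m) / Var(R_m) = 0.0254 / 0.0227 = 1.1189
MRP = 11.22% − 4.36% = 6.86%
E(R) = R_f + β × MRP = 4.36% + 1.1189 × 6.86% = 12.04%

12.04%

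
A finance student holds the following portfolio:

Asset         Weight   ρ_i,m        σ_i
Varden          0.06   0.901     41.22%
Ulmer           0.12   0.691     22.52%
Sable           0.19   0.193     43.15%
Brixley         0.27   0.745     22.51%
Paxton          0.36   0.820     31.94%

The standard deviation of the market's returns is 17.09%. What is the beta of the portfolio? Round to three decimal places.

1.149

β_Varden = 0.901 × 41.22% / 17.09% = 2.1732
β_Ulmer = 0.691 × 22.52% / 17.09% = 0.9106
β_Sable = 0.193 × 43.15% / 17.09% = 0.4873
β_Brixley = 0.745 × 22.51% / 17.09% = 0.9813
β_Paxton = 0.820 × 31.94% / 17.09% = 1.5325
β_P = Σ w_i β_i = 0.06×2.1732 + 0.12×0.9106 + 0.19×0.4873 + 0.27×0.9813 + 0.36×1.5325 = 1.1489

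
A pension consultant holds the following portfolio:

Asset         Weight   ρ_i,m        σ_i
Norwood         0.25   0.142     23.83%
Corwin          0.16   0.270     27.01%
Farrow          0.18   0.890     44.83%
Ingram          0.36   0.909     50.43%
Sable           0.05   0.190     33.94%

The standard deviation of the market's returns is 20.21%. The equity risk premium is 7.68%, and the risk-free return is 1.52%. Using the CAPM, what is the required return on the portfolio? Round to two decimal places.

11.41%

β_Norwood = 0.142 × 23.83% / 20.21% = 0.1674
β_Corwin = 0.270 × 27.01% / 20.21% = 0.3608
β_Farrow = 0.890 × 44.83% / 20.21% = 1.9742
β_Ingram = 0.909 × 50.43% / 20.21% = 2.2682
β_Sable = 0.190 × 33.94% / 20.21% = 0.3191
β_P = Σ w_i β_i = 0.25×0.1674 + 0.16×0.3608 + 0.18×1.9742 + 0.36×2.2682 + 0.05×0.3191 = 1.2874
E(R_P) = R_f + β_P × MRP = 1.52% + 1.2874 × 7.68% = 11.41%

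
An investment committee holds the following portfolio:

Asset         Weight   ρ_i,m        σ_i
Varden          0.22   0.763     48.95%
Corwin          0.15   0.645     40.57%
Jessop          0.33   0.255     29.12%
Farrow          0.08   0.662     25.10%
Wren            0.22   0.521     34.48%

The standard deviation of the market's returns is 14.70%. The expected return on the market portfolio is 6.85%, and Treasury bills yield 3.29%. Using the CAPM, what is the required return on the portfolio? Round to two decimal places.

8.10%

β_Varden = 0.763 × 48.95% / 14.70% = 2.5407
β_Corwin = 0.645 × 40.57% / 14.70% = 1.7801
β_Jessop = 0.255 × 29.12% / 14.70% = 0.5051
β_Farrow = 0.662 × 25.10% / 14.70% = 1.1304
β_Wren = 0.521 × 34.48% / 14.70% = 1.2220
β_P = Σ w_i β_i = 0.22×2.5407 + 0.15×1.7801 + 0.33×0.5051 + 0.08×1.1304 + 0.22×1.2220 = 1.3519
MRP = 6.85% − 3.29% = 3.56%
E(R_P) = R_f + β_P × MRP = 3.29% + 1.3519 × 3.56% = 8.10%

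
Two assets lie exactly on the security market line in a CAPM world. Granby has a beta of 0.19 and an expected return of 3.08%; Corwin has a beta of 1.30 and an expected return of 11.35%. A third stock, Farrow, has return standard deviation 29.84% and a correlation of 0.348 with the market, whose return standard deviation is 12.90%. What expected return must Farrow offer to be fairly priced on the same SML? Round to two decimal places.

7.66%

MRP = (11.35% − 3.08%) / (1.30 − 0.19) = 7.4505%
R_f = 3.08% − 0.19 × 7.4505% = 1.6644%
β_Farrow = ρ·σ_i/σ_m = 0.348 × 29.84 / 12.90 = 0.8050
E(R_Farrow) = R_f + β × MRP = 1.6644% + 0.8050 × 7.4505% = 7.66%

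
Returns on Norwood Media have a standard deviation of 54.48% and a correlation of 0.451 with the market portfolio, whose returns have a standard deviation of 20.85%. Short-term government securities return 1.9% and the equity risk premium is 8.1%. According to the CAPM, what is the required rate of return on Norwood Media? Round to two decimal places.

11.45%

β = ρ × σ_i / σ_m = 0.451 × 54.48% / 20.85% = 1.1784
E(R) = 1.9% + 1.1784 × 8.1% = 11.45%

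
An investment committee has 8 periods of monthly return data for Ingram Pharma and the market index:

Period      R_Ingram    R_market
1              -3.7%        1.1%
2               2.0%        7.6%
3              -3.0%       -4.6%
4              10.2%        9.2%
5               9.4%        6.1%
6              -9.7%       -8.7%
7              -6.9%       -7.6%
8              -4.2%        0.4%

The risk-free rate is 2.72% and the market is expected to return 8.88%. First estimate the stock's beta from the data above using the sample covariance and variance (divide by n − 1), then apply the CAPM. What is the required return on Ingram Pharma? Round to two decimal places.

Mean R_i = (-3.7 + 2.0 − 3.0 + 10.2 + 9.4 − 9.7 − 6.9 − 4.2) / 8 = -0.7375%
Mean R_m = (1.1 + 7.6 − 4.6 + 9.2 + 6.1 − 8.7 − 7.6 + 0.4) / 8 = 0.4375%
Σ(R_i − R̄_i)(R_m − R̄_m) = 313.8413  ⇒  Cov = 313.8413 / 7 = 44.8345
Σ(R_m − R̄_m)² = 334.0588  ⇒  Var(R_m) = 334.0588 / 7 = 47.7227
β = Cov / Var(R_m) = 44.8345 / 47.7227 = 0.9395
MRP = 8.88% − 2.72% = 6.16%
E(R) = R_f + β × MRP = 2.72% + 0.9395 × 6.16% = 8.51%

8.51%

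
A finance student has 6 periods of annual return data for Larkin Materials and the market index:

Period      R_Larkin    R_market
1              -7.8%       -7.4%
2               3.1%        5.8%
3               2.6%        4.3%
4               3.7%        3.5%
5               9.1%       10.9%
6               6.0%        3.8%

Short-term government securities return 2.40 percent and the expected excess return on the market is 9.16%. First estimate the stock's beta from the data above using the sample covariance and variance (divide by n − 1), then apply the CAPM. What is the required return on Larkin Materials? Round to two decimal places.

Mean R_i = (-7.8 + 3.1 + 2.6 + 3.7 + 9.1 + 6.0) / 6 = 2.7833%
Mean R_m = (-7.4 + 5.8 + 4.3 + 3.5 + 10.9 + 3.8) / 6 = 3.4833%
Σ(R_i − R̄_i)(R_m − R̄_m) = 163.6483  ⇒  Cov = 163.6483 / 5 = 32.7297
Σ(R_m − R̄_m)² = 179.5883  ⇒  Var(R_m) = 179.5883 / 5 = 35.9177
β = Cov / Var(R_m) = 32.7297 / 35.9177 = 0.9112
E(R) = R_f + β × MRP = 2.40% + 0.9112 × 9.16% = 10.75%

10.75%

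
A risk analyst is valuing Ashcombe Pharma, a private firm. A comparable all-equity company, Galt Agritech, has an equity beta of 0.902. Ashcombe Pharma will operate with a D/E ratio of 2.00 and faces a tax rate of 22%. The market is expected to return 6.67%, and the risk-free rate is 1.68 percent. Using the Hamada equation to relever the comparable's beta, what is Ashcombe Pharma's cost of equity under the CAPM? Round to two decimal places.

13.20%

β_L = β_U × [1 + (1 − t)(D/E)] = 0.902 × [1 + (1 − 0.22) × 2.00]
    = 0.902 × [1 + 0.78 × 2.00] = 0.902 × 2.5600 = 2.3091
MRP = 6.67% − 1.68% = 4.99%
E(R) = R_f + β_L × MRP = 1.68% + 2.3091 × 4.99% = 13.20%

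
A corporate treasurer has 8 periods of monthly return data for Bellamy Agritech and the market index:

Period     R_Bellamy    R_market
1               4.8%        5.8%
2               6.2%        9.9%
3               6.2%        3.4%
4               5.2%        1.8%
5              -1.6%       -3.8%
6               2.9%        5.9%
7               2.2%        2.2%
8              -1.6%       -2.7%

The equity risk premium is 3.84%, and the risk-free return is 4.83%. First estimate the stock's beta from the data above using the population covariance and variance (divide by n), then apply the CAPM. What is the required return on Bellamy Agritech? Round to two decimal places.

Mean R_i = (4.8 + 6.2 + 6.2 + 5.2 − 1.6 + 2.9 + 2.2 − 1.6) / 8 = 3.0375%
Mean R_m = (5.8 + 9.9 + 3.4 + 1.8 − 3.8 + 5.9 + 2.2 − 2.7) / 8 = 2.8125%
Σ(R_i − R̄_i)(R_m − R̄_m) = 83.6663  ⇒  Cov = 83.6663 / 8 = 10.4583
Σ(R_m − R̄_m)² = 144.5488  ⇒  Var(R_m) = 144.5488 / 8 = 18.0686
β = Cov / Var(R_m) = 10.4583 / 18.0686 = 0.5788
E(R) = R_f + β × MRP = 4.83% + 0.5788 × 3.84% = 7.05%

7.05%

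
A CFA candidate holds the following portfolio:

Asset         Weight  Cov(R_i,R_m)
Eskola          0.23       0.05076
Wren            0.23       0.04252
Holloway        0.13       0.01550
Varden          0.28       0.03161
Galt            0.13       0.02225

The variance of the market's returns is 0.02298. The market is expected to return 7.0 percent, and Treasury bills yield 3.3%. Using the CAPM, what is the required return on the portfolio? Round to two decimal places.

β_Eskola = 0.05076 / 0.02298 = 2.2089
β_Wren = 0.04252 / 0.02298 = 1.8503
β_Holloway = 0.01550 / 0.02298 = 0.6745
β_Varden = 0.03161 / 0.02298 = 1.3755
β_Galt = 0.02225 / 0.02298 = 0.9682
β_P = Σ w_i β_i = 0.23×2.2089 + 0.23×1.8503 + 0.13×0.6745 + 0.28×1.3755 + 0.13×0.9682 = 1.5323
MRP = 7.0% − 3.3% = 3.70%
E(R_P) = R_f + β_P × MRP = 3.3% + 1.5323 × 3.7% = 8.97%

8.97%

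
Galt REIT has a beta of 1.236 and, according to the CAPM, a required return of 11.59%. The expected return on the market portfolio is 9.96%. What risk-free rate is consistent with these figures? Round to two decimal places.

3.05%

E(R) = R_f + β(E(R_m) − R_f) = R_f(1 − β) + β·E(R_m)
11.59% = R_f × (1 − 1.236) + 1.236 × 9.96%
11.59% = R_f × -0.236 + 12.31056%
R_f = (11.59% − 12.31056%) / -0.236 = 3.05%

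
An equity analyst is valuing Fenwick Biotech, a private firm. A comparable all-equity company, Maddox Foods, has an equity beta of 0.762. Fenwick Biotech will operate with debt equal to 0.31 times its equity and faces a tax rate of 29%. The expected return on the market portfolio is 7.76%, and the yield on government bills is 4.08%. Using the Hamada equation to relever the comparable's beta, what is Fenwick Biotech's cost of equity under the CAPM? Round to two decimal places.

7.50%

β_L = β_U × [1 + (1 − t)(D/E)] = 0.762 × [1 + (1 − 0.29) × 0.31]
    = 0.762 × [1 + 0.71 × 0.31] = 0.762 × 1.2201 = 0.9297
MRP = 7.76% − 4.08% = 3.68%
E(R) = R_f + β_L × MRP = 4.08% + 0.9297 × 3.68% = 7.50%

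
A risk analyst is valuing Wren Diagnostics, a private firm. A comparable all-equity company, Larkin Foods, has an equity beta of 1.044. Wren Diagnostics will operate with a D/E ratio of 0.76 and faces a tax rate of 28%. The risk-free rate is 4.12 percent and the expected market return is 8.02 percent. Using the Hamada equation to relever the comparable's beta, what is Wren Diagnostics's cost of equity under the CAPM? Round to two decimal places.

10.42%

β_L = β_U × [1 + (1 − t)(D/E)] = 1.044 × [1 + (1 − 0.28) × 0.76]
    = 1.044 × [1 + 0.72 × 0.76] = 1.044 × 1.5472 = 1.6153
MRP = 8.02% − 4.12% = 3.90%
E(R) = R_f + β_L × MRP = 4.12% + 1.6153 × 3.90% = 10.42%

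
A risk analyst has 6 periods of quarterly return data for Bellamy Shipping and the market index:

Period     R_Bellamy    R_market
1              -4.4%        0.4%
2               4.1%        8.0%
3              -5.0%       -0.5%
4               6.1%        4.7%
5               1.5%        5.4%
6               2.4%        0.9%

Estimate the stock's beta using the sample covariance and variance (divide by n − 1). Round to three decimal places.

1.013

Mean R_i = (-4.4 + 4.1 − 5.0 + 6.1 + 1.5 + 2.4) / 6 = 0.7833%
Mean R_m = (0.4 + 8.0 − 0.5 + 4.7 + 5.4 + 0.9) / 6 = 3.1500%
Σ(R_i − R̄_i)(R_m − R̄_m) = 57.6650  ⇒  Cov = 57.6650 / 5 = 11.5330
Σ(R_m − R̄_m)² = 56.9350  ⇒  Var(R_m) = 56.9350 / 5 = 11.3870
β = Cov / Var(R_m) = 11.5330 / 11.3870 = 1.0128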